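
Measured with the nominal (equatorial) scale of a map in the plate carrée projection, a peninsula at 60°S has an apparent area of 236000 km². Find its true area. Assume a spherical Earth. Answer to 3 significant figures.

118000 km²

In the plate carrée (x = Rλ, y = Rφ), meridians are true-scale (h = 1) and parallels are stretched by k = sec φ.
Areal scale = h·k = 1 × sec φ; at 60°, h = 1.000, k = 2.000, so h·k = 2.000.
True area = apparent / (areal scale) = 236000 / 2.000 ≈ 118000 km².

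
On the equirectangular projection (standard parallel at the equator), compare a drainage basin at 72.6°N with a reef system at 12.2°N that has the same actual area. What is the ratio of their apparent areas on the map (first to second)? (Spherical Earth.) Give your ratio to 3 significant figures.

Plate carrée maps x = Rλ, y = Rφ. The meridian scale is h = 1 and the parallel scale is k = 1/cos φ = sec φ.
Areal scale at 72.6°: h·k = 1.000 × 3.344 = 3.344.
Areal scale at 12.2°: h·k = 1.000 × 1.023 = 1.023.
Ratio = 3.344/1.023 ≈ 3.27.

3.27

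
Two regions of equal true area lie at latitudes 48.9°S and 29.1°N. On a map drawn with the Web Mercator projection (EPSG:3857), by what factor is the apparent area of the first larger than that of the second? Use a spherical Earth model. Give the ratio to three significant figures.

Mercator areal scale is sec²φ.
At 48.9°: sec²(48.9°) = 1/0.6574² = 2.314.
At 29.1°: sec²(29.1°) = 1/0.8738² = 1.310.
Ratio = 2.314/1.310 = cos²(29.1°)/cos²(48.9°) ≈ 1.77.

1.77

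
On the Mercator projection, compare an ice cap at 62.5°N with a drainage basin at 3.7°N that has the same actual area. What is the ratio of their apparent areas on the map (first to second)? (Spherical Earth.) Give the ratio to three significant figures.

Mercator areal scale is sec²φ.
At 62.5°: sec²(62.5°) = 1/0.4617² = 4.690.
At 3.7°: sec²(3.7°) = 1/0.9979² = 1.004.
Ratio = 4.690/1.004 = cos²(3.7°)/cos²(62.5°) ≈ 4.67.

4.67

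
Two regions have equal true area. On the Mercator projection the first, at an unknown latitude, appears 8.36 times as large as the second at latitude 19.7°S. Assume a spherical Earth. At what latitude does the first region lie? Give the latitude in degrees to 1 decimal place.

71.0°

For equal true areas on Mercator, apparent areas scale as sec²φ, so the ratio is cos²φ₂ / cos²φ₁.
cos²φ₂ / cos²φ₁ = 8.36  ⇒  cos φ₁ = cos 19.7° / √8.36 = 0.9415/2.891 = 0.3256.
φ₁ = arccos(0.3256) ≈ 71.0°.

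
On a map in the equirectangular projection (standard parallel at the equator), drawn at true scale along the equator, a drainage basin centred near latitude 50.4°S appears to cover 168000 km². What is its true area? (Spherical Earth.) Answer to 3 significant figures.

107000 km²

In the plate carrée (x = Rλ, y = Rφ), meridians are true-scale (h = 1) and parallels are stretched by k = sec φ.
Areal scale = h·k = 1 × sec φ; at 50.4°, h = 1.000, k = 1.569, so h·k = 1.569.
True area = apparent / (areal scale) = 168000 / 1.569 ≈ 107000 km².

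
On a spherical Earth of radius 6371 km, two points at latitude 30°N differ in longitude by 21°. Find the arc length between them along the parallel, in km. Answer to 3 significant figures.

2020 km

Arc length along a parallel = R cos φ · Δλ (with Δλ in radians).
= 6371 × cos 30° × (21° × π/180) = 6371 × 0.8660 × 0.3665 ≈ 2020 km.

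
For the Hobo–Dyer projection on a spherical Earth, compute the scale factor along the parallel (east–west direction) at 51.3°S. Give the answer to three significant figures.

1.27

The Hobo–Dyer projection is cylindrical equal-area with φ₀ = 37.5°. A cylindrical equal-area projection with standard parallel φ₀ has meridian scale h = cos φ / cos φ₀ and parallel scale k = cos φ₀ / cos φ (so areas are preserved, h·k = 1).
k = cos 37.5° / cos 51.3° = 0.7934/0.6252 = 1.269.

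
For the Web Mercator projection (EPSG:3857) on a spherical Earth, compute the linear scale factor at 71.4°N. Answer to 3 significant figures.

3.14

The Mercator projection is conformal; its linear scale factor is the same in every direction and equals sec φ = 1/cos φ.
k = 1/cos 71.4° = 1/0.3190 = 3.135.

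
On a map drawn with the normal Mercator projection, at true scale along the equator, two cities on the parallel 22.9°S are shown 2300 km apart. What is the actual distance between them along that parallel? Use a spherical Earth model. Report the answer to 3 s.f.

For Mercator, h = k = sec φ (a conformal cylindrical projection has a single point scale, 1/cos φ).
Along the parallel at 22.9°, map distances are exaggerated by k = sec 22.9° = 1.086.
True distance = 2300 / 1.086 = 2300 × cos 22.9° ≈ 2120 km.

2120 km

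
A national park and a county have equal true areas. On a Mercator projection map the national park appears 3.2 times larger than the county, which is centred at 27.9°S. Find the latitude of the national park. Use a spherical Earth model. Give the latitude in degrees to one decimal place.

60.4°

Mercator areal scale is sec²φ, so apparent-area ratio = sec²φ₁ / sec²φ₂ = cos²φ₂ / cos²φ₁.
cos²φ₂ / cos²φ₁ = 3.2  ⇒  cos φ₁ = cos 27.9° / √3.2 = 0.8838/1.789 = 0.4940.
φ₁ = arccos(0.4940) ≈ 60.4°.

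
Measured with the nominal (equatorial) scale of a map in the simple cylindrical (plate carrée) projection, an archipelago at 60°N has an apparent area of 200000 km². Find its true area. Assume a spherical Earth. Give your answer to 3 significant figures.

Plate carrée maps x = Rλ, y = Rφ. The meridian scale is h = 1 and the parallel scale is k = 1/cos φ = sec φ.
Areal scale = h·k = 1 × sec φ; at 60°, h = 1.000, k = 2.000, so h·k = 2.000.
True area = apparent / (areal scale) = 200000 / 2.000 ≈ 100000 km².

100000 km²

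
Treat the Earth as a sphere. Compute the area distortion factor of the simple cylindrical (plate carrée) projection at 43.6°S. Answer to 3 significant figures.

1.38

Plate carrée maps x = Rλ, y = Rφ. The meridian scale is h = 1 and the parallel scale is k = 1/cos φ = sec φ.
Areal scale = h·k = 1 × sec φ; at 43.6°, h = 1.000, k = 1.381, so h·k = 1.381.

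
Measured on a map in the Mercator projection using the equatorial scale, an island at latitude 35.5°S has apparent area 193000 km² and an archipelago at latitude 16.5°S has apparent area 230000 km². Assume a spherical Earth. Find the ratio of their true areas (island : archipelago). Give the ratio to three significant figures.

Since Mercator area scale is 1/cos²φ, the true area equals the apparent area multiplied by cos²φ.
True area of island: 193000 × cos²(35.5°) = 193000 × 0.6628 = 127900 km².
True area of archipelago: 230000 × cos²(16.5°) = 230000 × 0.9193 = 211400 km².
Ratio = 127900 / 211400 ≈ 0.605.

0.605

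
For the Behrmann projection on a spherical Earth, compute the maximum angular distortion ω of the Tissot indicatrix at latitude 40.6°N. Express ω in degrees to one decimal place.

15.0°

The Behrmann projection is cylindrical equal-area with φ₀ = 30°. For cylindrical equal-area with standard parallel φ₀, h = cos φ / cos φ₀ and k = cos φ₀ / cos φ, so h·k = 1.
At 40.6°: h = 0.8767, k = 1.141; principal scales a = 1.141, b = 0.8767.
sin(ω/2) = (a − b)/(a + b) = 0.2639/2.017 = 0.1308, so ω = 2 arcsin(0.1308) ≈ 15.0°.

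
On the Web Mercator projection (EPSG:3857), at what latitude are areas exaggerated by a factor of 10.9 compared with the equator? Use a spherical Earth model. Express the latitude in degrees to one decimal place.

Mercator areal scale is sec²φ.
sec²φ = 10.9  ⇒  cos²φ = 0.09174  ⇒  cos φ = 0.3029.
φ = arccos(0.3029) ≈ 72.4°.

72.4°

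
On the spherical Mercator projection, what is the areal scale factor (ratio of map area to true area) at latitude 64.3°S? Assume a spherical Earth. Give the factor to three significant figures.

5.32

For Mercator, h = k = sec φ (a conformal cylindrical projection has a single point scale, 1/cos φ).
Areal scale = k² = sec²φ = 1/cos²(64.3°) = 1/0.4337² = 5.317.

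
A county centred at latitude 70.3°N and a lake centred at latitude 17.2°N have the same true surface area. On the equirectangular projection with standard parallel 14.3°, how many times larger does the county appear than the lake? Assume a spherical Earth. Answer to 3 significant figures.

In the equirectangular projection with standard parallel φ₀ = 14.3° (x = Rλ cos φ₀, y = Rφ), meridians are true-scale (h = 1) and the parallel scale is k = cos φ₀ / cos φ.
Areal scale at 70.3°: h·k = 1.000 × 2.875 = 2.875.
Areal scale at 17.2°: h·k = 1.000 × 1.014 = 1.014.
Ratio = 2.875/1.014 ≈ 2.83.

2.83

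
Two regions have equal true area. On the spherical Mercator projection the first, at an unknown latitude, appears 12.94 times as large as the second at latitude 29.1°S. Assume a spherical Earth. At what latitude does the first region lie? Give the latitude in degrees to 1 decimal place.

Mercator areal scale is sec²φ, so apparent-area ratio = sec²φ₁ / sec²φ₂ = cos²φ₂ / cos²φ₁.
cos²φ₂ / cos²φ₁ = 12.94  ⇒  cos φ₁ = cos 29.1° / √12.94 = 0.8738/3.597 = 0.2429.
φ₁ = arccos(0.2429) ≈ 75.9°.

75.9°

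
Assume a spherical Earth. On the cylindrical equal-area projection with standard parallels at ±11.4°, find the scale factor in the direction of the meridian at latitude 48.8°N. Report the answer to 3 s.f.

0.672

A cylindrical equal-area projection with standard parallel φ₀ has meridian scale h = cos φ / cos φ₀ and parallel scale k = cos φ₀ / cos φ (so areas are preserved, h·k = 1).
h = cos 48.8° / cos 11.4° = 0.6587/0.9803 = 0.6719.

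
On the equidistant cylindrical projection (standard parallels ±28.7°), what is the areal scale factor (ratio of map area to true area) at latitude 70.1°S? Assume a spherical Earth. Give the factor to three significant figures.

In the equirectangular projection with standard parallel φ₀ = 28.7° (x = Rλ cos φ₀, y = Rφ), meridians are true-scale (h = 1) and the parallel scale is k = cos φ₀ / cos φ.
Areal scale = h·k = 1 × cos φ₀ / cos φ; at 70.1°, h = 1.000, k = 2.577, so h·k = 2.577.

2.58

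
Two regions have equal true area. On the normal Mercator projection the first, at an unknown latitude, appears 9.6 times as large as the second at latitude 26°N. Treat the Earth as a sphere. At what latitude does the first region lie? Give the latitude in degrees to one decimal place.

73.1°

Mercator areal scale is sec²φ, so apparent-area ratio = sec²φ₁ / sec²φ₂ = cos²φ₂ / cos²φ₁.
cos²φ₂ / cos²φ₁ = 9.6  ⇒  cos φ₁ = cos 26° / √9.6 = 0.8988/3.098 = 0.2901.
φ₁ = arccos(0.2901) ≈ 73.1°.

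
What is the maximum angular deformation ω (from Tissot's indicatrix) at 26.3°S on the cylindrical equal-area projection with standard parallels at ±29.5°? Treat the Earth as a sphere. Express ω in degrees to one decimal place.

3.4°

A cylindrical equal-area projection with standard parallel φ₀ has meridian scale h = cos φ / cos φ₀ and parallel scale k = cos φ₀ / cos φ (so areas are preserved, h·k = 1).
At 26.3°: h = 1.030, k = 0.9709; principal scales a = 1.030, b = 0.9709.
sin(ω/2) = (a − b)/(a + b) = 0.05917/2.001 = 0.02957, so ω = 2 arcsin(0.02957) ≈ 3.4°.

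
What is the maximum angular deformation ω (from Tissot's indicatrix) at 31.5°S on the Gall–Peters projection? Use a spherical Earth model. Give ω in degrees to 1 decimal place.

Gall–Peters is a cylindrical equal-area projection with standard parallels at ±45°. For cylindrical equal-area with standard parallel φ₀, h = cos φ / cos φ₀ and k = cos φ₀ / cos φ, so h·k = 1.
At 31.5°: h = 1.206, k = 0.8293; principal scales a = 1.206, b = 0.8293.
sin(ω/2) = (a − b)/(a + b) = 0.3765/2.035 = 0.1850, so ω = 2 arcsin(0.1850) ≈ 21.3°.

21.3°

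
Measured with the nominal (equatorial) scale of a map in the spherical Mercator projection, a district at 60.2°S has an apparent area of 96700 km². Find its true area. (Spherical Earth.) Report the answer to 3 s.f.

23900 km²

For Mercator, h = k = sec φ (a conformal cylindrical projection has a single point scale, 1/cos φ).
Areal scale = k² = sec²φ = 1/cos²(60.2°) = 1/0.4970² = 4.049.
True area = apparent / (areal scale) = 96700 / 4.049 ≈ 23900 km².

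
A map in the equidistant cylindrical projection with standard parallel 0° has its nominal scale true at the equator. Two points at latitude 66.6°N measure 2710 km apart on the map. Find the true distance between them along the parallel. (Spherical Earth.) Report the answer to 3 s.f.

In the plate carrée (x = Rλ, y = Rφ), meridians are true-scale (h = 1) and parallels are stretched by k = sec φ.
Along the parallel at 66.6°, map distances are exaggerated by k = sec 66.6° = 2.518.
True distance = 2710 / 2.518 = 2710 × cos 66.6° ≈ 1080 km.

1080 km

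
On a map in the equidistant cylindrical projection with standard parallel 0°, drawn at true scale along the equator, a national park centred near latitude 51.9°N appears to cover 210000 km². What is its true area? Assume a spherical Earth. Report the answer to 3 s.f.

Plate carrée maps x = Rλ, y = Rφ. The meridian scale is h = 1 and the parallel scale is k = 1/cos φ = sec φ.
Areal scale = h·k = 1 × sec φ; at 51.9°, h = 1.000, k = 1.621, so h·k = 1.621.
True area = apparent / (areal scale) = 210000 / 1.621 ≈ 130000 km².

130000 km²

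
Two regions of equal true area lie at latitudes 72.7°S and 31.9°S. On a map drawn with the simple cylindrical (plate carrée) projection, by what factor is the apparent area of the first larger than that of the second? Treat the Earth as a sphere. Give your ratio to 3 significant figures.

Plate carrée maps x = Rλ, y = Rφ. The meridian scale is h = 1 and the parallel scale is k = 1/cos φ = sec φ.
Areal scale at 72.7°: h·k = 1.000 × 3.363 = 3.363.
Areal scale at 31.9°: h·k = 1.000 × 1.178 = 1.178.
Ratio = 3.363/1.178 ≈ 2.85.

2.85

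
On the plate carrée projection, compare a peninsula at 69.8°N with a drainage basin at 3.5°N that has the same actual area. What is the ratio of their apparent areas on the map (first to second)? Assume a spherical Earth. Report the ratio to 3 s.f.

Plate carrée maps x = Rλ, y = Rφ. The meridian scale is h = 1 and the parallel scale is k = 1/cos φ = sec φ.
Areal scale at 69.8°: h·k = 1.000 × 2.896 = 2.896.
Areal scale at 3.5°: h·k = 1.000 × 1.002 = 1.002.
Ratio = 2.896/1.002 ≈ 2.89.

2.89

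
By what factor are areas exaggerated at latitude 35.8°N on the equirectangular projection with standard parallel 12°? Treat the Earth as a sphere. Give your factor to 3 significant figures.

The equidistant cylindrical projection with φ₀ = 12° has h = 1 (meridians true) and k = cos φ₀ / cos φ along parallels.
Areal scale = h·k = 1 × cos φ₀ / cos φ; at 35.8°, h = 1.000, k = 1.206, so h·k = 1.206.

1.21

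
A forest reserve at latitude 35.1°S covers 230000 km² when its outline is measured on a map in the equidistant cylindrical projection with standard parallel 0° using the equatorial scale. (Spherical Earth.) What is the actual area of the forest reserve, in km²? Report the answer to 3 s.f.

188000 km²

For the equirectangular projection with φ₀ = 0 (plate carrée), h = 1 along meridians and k = sec φ along parallels.
Areal scale = h·k = 1 × sec φ; at 35.1°, h = 1.000, k = 1.222, so h·k = 1.222.
True area = apparent / (areal scale) = 230000 / 1.222 ≈ 188000 km².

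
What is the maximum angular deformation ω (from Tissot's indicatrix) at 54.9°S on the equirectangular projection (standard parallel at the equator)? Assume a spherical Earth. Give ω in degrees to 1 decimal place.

31.3°

For the equirectangular projection with φ₀ = 0 (plate carrée), h = 1 along meridians and k = sec φ along parallels.
At 54.9°: h = 1.000, k = 1.739; principal scales a = 1.739, b = 1.000.
sin(ω/2) = (a − b)/(a + b) = 0.7391/2.739 = 0.2698, so ω = 2 arcsin(0.2698) ≈ 31.3°.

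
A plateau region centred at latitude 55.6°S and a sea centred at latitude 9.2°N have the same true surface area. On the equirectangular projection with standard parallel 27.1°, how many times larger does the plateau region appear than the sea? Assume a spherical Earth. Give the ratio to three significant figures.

In the equirectangular projection with standard parallel φ₀ = 27.1° (x = Rλ cos φ₀, y = Rφ), meridians are true-scale (h = 1) and the parallel scale is k = cos φ₀ / cos φ.
Areal scale at 55.6°: h·k = 1.000 × 1.576 = 1.576.
Areal scale at 9.2°: h·k = 1.000 × 0.9018 = 0.9018.
Ratio = 1.576/0.9018 ≈ 1.75.

1.75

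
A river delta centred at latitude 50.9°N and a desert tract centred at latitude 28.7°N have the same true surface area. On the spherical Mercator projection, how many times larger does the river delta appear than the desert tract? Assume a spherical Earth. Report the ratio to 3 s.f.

1.93

Mercator is conformal with k = sec φ, so areal scale = k² = sec²φ.
At 50.9°: sec²(50.9°) = 1/0.6307² = 2.514.
At 28.7°: sec²(28.7°) = 1/0.8771² = 1.300.
Ratio = 2.514/1.300 = cos²(28.7°)/cos²(50.9°) ≈ 1.93.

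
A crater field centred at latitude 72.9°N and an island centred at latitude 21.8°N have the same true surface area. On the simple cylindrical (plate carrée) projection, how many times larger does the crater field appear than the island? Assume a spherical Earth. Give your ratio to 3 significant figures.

3.16

For the equirectangular projection with φ₀ = 0 (plate carrée), h = 1 along meridians and k = sec φ along parallels.
Areal scale at 72.9°: h·k = 1.000 × 3.401 = 3.401.
Areal scale at 21.8°: h·k = 1.000 × 1.077 = 1.077.
Ratio = 3.401/1.077 ≈ 3.16.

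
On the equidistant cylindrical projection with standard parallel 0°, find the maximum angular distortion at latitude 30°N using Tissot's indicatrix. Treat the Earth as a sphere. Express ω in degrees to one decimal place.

Plate carrée maps x = Rλ, y = Rφ. The meridian scale is h = 1 and the parallel scale is k = 1/cos φ = sec φ.
At 30°: h = 1.000, k = 1.155; principal scales a = 1.155, b = 1.000.
sin(ω/2) = (a − b)/(a + b) = 0.1547/2.155 = 0.07180, so ω = 2 arcsin(0.07180) ≈ 8.2°.

8.2°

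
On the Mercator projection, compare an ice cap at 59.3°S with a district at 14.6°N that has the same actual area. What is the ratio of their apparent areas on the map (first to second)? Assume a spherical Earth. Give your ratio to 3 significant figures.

3.59

Mercator areal scale is sec²φ.
At 59.3°: sec²(59.3°) = 1/0.5105² = 3.837.
At 14.6°: sec²(14.6°) = 1/0.9677² = 1.068.
Ratio = 3.837/1.068 = cos²(14.6°)/cos²(59.3°) ≈ 3.59.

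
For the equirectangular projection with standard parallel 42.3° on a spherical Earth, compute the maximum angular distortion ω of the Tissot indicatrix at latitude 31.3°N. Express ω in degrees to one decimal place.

In the equirectangular projection with standard parallel φ₀ = 42.3° (x = Rλ cos φ₀, y = Rφ), meridians are true-scale (h = 1) and the parallel scale is k = cos φ₀ / cos φ.
At 31.3°: h = 1.000, k = 0.8656; principal scales a = 1.000, b = 0.8656.
sin(ω/2) = (a − b)/(a + b) = 0.1344/1.866 = 0.07203, so ω = 2 arcsin(0.07203) ≈ 8.3°.

8.3°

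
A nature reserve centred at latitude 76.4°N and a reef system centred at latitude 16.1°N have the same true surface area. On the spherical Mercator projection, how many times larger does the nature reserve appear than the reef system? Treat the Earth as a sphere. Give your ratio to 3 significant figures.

On Mercator, area is exaggerated by sec²φ = 1/cos²φ.
At 76.4°: sec²(76.4°) = 1/0.2351² = 18.09.
At 16.1°: sec²(16.1°) = 1/0.9608² = 1.083.
Ratio = 18.09/1.083 = cos²(16.1°)/cos²(76.4°) ≈ 16.7.

16.7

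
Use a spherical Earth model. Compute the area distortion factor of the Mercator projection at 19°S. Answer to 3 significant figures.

1.12

The Mercator projection is conformal; its linear scale factor is the same in every direction and equals sec φ = 1/cos φ.
Areal scale = k² = sec²φ = 1/cos²(19°) = 1/0.9455² = 1.119.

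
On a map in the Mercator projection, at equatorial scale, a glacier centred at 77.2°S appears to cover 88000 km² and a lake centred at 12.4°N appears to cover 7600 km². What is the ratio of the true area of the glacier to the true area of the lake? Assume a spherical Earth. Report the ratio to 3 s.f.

Mercator's areal exaggeration is sec²φ; hence true area = (apparent area) · cos²φ.
True area of glacier: 88000 × cos²(77.2°) = 88000 × 0.04908 = 4319 km².
True area of lake: 7600 × cos²(12.4°) = 7600 × 0.9539 = 7250 km².
Ratio = 4319 / 7250 ≈ 0.596.

0.596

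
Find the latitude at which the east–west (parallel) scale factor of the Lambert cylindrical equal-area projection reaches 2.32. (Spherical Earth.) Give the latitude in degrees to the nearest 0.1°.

64.5°

The Lambert cylindrical equal-area projection is the cylindrical equal-area projection with its standard parallel at the equator (φ₀ = 0). A cylindrical equal-area projection with standard parallel φ₀ has meridian scale h = cos φ / cos φ₀ and parallel scale k = cos φ₀ / cos φ (so areas are preserved, h·k = 1).
k = cos φ₀ / cos φ = 2.32  ⇒  cos φ = cos 0° / 2.32 = 0.4310.
φ = arccos(0.4310) ≈ 64.5°.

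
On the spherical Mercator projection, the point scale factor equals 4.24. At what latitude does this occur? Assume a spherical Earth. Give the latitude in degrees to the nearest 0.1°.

Mercator scale is k = sec φ = 1/cos φ.
1/cos φ = 4.24  ⇒  cos φ = 0.2358  ⇒  φ = arccos(0.2358) ≈ 76.4°.

76.4°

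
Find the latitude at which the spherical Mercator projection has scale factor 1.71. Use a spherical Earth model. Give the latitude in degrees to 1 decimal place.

54.2°

Mercator scale is k = sec φ = 1/cos φ.
1/cos φ = 1.71  ⇒  cos φ = 0.5848  ⇒  φ = arccos(0.5848) ≈ 54.2°.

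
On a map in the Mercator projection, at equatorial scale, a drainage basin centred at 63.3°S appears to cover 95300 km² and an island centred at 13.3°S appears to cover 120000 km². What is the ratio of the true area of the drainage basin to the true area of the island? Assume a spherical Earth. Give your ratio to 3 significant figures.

Mercator's areal exaggeration is sec²φ; hence true area = (apparent area) · cos²φ.
True area of drainage basin: 95300 × cos²(63.3°) = 95300 × 0.2019 = 19240 km².
True area of island: 120000 × cos²(13.3°) = 120000 × 0.9471 = 113600 km².
Ratio = 19240 / 113600 ≈ 0.169.

0.169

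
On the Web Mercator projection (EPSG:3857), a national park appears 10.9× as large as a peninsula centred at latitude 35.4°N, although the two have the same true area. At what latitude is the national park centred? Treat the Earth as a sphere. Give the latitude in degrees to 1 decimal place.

Mercator areal scale is sec²φ, so apparent-area ratio = sec²φ₁ / sec²φ₂ = cos²φ₂ / cos²φ₁.
cos²φ₂ / cos²φ₁ = 10.9  ⇒  cos φ₁ = cos 35.4° / √10.9 = 0.8151/3.302 = 0.2469.
φ₁ = arccos(0.2469) ≈ 75.7°.

75.7°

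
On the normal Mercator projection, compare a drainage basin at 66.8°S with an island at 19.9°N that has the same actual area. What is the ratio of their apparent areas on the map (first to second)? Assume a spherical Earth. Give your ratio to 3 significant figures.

Mercator areal scale is sec²φ.
At 66.8°: sec²(66.8°) = 1/0.3939² = 6.444.
At 19.9°: sec²(19.9°) = 1/0.9403² = 1.131.
Ratio = 6.444/1.131 = cos²(19.9°)/cos²(66.8°) ≈ 5.70.

5.70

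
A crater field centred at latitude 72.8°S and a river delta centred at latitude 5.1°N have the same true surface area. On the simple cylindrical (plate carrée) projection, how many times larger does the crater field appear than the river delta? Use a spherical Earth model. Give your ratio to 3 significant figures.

In the plate carrée (x = Rλ, y = Rφ), meridians are true-scale (h = 1) and parallels are stretched by k = sec φ.
Areal scale at 72.8°: h·k = 1.000 × 3.382 = 3.382.
Areal scale at 5.1°: h·k = 1.000 × 1.004 = 1.004.
Ratio = 3.382/1.004 ≈ 3.37.

3.37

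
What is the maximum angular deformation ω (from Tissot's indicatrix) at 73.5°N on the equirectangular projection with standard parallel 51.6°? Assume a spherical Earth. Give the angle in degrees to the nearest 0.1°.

The equidistant cylindrical projection with φ₀ = 51.6° has h = 1 (meridians true) and k = cos φ₀ / cos φ along parallels.
At 73.5°: h = 1.000, k = 2.187; principal scales a = 2.187, b = 1.000.
sin(ω/2) = (a − b)/(a + b) = 1.187/3.187 = 0.3725, so ω = 2 arcsin(0.3725) ≈ 43.7°.

43.7°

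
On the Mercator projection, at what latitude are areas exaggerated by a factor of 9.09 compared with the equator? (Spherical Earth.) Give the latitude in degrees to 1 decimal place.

Mercator areal scale is sec²φ.
sec²φ = 9.09  ⇒  cos²φ = 0.1100  ⇒  cos φ = 0.3317.
φ = arccos(0.3317) ≈ 70.6°.

70.6°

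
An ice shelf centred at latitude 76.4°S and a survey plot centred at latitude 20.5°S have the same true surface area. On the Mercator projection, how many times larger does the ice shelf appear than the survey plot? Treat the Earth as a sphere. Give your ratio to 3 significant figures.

Mercator is conformal with k = sec φ, so areal scale = k² = sec²φ.
At 76.4°: sec²(76.4°) = 1/0.2351² = 18.09.
At 20.5°: sec²(20.5°) = 1/0.9367² = 1.140.
Ratio = 18.09/1.140 = cos²(20.5°)/cos²(76.4°) ≈ 15.9.

15.9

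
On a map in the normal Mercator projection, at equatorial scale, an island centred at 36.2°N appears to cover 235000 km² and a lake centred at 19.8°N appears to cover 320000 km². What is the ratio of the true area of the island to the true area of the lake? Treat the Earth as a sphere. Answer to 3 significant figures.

0.540

Mercator's areal exaggeration is sec²φ; hence true area = (apparent area) · cos²φ.
True area of island: 235000 × cos²(36.2°) = 235000 × 0.6512 = 153000 km².
True area of lake: 320000 × cos²(19.8°) = 320000 × 0.8853 = 283300 km².
Ratio = 153000 / 283300 ≈ 0.540.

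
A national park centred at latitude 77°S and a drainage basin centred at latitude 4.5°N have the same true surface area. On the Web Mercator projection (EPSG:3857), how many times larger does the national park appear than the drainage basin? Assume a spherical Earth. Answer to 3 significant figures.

19.6

On Mercator, area is exaggerated by sec²φ = 1/cos²φ.
At 77°: sec²(77°) = 1/0.2250² = 19.76.
At 4.5°: sec²(4.5°) = 1/0.9969² = 1.006.
Ratio = 19.76/1.006 = cos²(4.5°)/cos²(77°) ≈ 19.6.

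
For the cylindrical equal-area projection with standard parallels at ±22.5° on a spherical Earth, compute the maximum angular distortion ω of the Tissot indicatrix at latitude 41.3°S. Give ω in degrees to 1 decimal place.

A cylindrical equal-area projection with standard parallel φ₀ has meridian scale h = cos φ / cos φ₀ and parallel scale k = cos φ₀ / cos φ (so areas are preserved, h·k = 1).
At 41.3°: h = 0.8132, k = 1.230; principal scales a = 1.230, b = 0.8132.
sin(ω/2) = (a − b)/(a + b) = 0.4166/2.043 = 0.2039, so ω = 2 arcsin(0.2039) ≈ 23.5°.

23.5°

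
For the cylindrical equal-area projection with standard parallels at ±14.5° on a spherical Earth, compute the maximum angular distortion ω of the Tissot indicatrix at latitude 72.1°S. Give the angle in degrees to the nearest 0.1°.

109.5°

Cylindrical equal-area (φ₀ = 14.5°): h = cos φ / cos 14.5° along meridians, k = cos 14.5° / cos φ along parallels; h·k = 1.
At 72.1°: h = 0.3175, k = 3.150; principal scales a = 3.150, b = 0.3175.
sin(ω/2) = (a − b)/(a + b) = 2.832/3.467 = 0.8169, so ω = 2 arcsin(0.8169) ≈ 109.5°.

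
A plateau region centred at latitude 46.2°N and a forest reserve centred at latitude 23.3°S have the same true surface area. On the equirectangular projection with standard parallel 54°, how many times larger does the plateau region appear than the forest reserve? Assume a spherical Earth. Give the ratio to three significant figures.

1.33

In the equirectangular projection with standard parallel φ₀ = 54° (x = Rλ cos φ₀, y = Rφ), meridians are true-scale (h = 1) and the parallel scale is k = cos φ₀ / cos φ.
Areal scale at 46.2°: h·k = 1.000 × 0.8492 = 0.8492.
Areal scale at 23.3°: h·k = 1.000 × 0.6400 = 0.6400.
Ratio = 0.8492/0.6400 ≈ 1.33.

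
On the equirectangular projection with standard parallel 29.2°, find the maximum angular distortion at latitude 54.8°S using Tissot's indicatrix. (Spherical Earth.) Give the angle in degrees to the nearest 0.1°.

23.6°

In the equirectangular projection with standard parallel φ₀ = 29.2° (x = Rλ cos φ₀, y = Rφ), meridians are true-scale (h = 1) and the parallel scale is k = cos φ₀ / cos φ.
At 54.8°: h = 1.000, k = 1.514; principal scales a = 1.514, b = 1.000.
sin(ω/2) = (a − b)/(a + b) = 0.5144/2.514 = 0.2046, so ω = 2 arcsin(0.2046) ≈ 23.6°.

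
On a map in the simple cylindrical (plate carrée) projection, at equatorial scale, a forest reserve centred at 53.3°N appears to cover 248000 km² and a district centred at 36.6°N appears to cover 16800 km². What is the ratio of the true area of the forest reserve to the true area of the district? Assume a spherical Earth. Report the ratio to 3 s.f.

Plate carrée has h = 1 and k = sec φ, giving areal scale sec φ; true area = (apparent area) · cos φ.
True area of forest reserve: 248000 × cos(53.3°) = 248000 × 0.5976 = 148200 km².
True area of district: 16800 × cos(36.6°) = 16800 × 0.8028 = 13490 km².
Ratio = 148200 / 13490 ≈ 11.0.

11.0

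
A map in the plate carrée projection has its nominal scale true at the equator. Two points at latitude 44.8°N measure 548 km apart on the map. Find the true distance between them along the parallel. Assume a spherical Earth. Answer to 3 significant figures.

Plate carrée maps x = Rλ, y = Rφ. The meridian scale is h = 1 and the parallel scale is k = 1/cos φ = sec φ.
Along the parallel at 44.8°, map distances are exaggerated by k = sec 44.8° = 1.409.
True distance = 548 / 1.409 = 548 × cos 44.8° ≈ 389 km.

389 km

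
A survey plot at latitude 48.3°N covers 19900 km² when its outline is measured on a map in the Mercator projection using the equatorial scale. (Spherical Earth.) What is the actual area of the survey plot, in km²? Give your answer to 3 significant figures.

8810 km²

The Mercator projection is conformal; its linear scale factor is the same in every direction and equals sec φ = 1/cos φ.
Areal scale = k² = sec²φ = 1/cos²(48.3°) = 1/0.6652² = 2.260.
True area = apparent / (areal scale) = 19900 / 2.260 ≈ 8810 km².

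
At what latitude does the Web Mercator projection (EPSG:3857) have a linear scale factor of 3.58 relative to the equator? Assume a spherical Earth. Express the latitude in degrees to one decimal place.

Mercator scale is k = sec φ = 1/cos φ.
1/cos φ = 3.58  ⇒  cos φ = 0.2793  ⇒  φ = arccos(0.2793) ≈ 73.8°.

73.8°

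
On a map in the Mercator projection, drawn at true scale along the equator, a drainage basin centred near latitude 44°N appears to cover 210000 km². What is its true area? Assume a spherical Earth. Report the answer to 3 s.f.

Mercator is conformal, so the point scale is isotropic: h = k = sec φ = 1/cos φ.
Areal scale = k² = sec²φ = 1/cos²(44°) = 1/0.7193² = 1.933.
True area = apparent / (areal scale) = 210000 / 1.933 ≈ 109000 km².

109000 km²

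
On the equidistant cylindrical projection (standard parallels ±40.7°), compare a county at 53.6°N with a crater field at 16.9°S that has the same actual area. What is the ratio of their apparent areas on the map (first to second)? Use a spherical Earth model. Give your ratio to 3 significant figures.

In the equirectangular projection with standard parallel φ₀ = 40.7° (x = Rλ cos φ₀, y = Rφ), meridians are true-scale (h = 1) and the parallel scale is k = cos φ₀ / cos φ.
Areal scale at 53.6°: h·k = 1.000 × 1.278 = 1.278.
Areal scale at 16.9°: h·k = 1.000 × 0.7924 = 0.7924.
Ratio = 1.278/0.7924 ≈ 1.61.

1.61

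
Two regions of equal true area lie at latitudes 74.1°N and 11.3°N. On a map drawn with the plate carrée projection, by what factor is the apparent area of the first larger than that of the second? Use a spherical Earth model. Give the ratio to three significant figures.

3.58

In the plate carrée (x = Rλ, y = Rφ), meridians are true-scale (h = 1) and parallels are stretched by k = sec φ.
Areal scale at 74.1°: h·k = 1.000 × 3.650 = 3.650.
Areal scale at 11.3°: h·k = 1.000 × 1.020 = 1.020.
Ratio = 3.650/1.020 ≈ 3.58.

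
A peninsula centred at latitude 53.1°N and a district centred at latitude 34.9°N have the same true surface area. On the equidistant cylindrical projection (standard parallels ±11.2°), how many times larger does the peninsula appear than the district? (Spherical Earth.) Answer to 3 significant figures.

With standard parallel φ₀ = 11.2°, the equirectangular projection gives x = Rλ cos φ₀, y = Rφ, so h = 1 and k = cos 11.2° / cos φ.
Areal scale at 53.1°: h·k = 1.000 × 1.634 = 1.634.
Areal scale at 34.9°: h·k = 1.000 × 1.196 = 1.196.
Ratio = 1.634/1.196 ≈ 1.37.

1.37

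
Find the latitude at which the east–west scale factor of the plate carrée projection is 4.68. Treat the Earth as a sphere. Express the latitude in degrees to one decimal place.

77.7°

Plate carrée: h = 1, k = sec φ along parallels.
sec φ = 4.68  ⇒  cos φ = 0.2137  ⇒  φ ≈ 77.7°.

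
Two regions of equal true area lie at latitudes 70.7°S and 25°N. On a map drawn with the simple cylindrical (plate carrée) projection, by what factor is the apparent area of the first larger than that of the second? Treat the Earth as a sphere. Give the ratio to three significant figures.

2.74

In the plate carrée (x = Rλ, y = Rφ), meridians are true-scale (h = 1) and parallels are stretched by k = sec φ.
Areal scale at 70.7°: h·k = 1.000 × 3.026 = 3.026.
Areal scale at 25°: h·k = 1.000 × 1.103 = 1.103.
Ratio = 3.026/1.103 ≈ 2.74.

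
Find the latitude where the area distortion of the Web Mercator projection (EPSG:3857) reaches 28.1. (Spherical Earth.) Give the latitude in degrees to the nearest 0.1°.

Mercator areal scale is sec²φ.
sec²φ = 28.1  ⇒  cos²φ = 0.03559  ⇒  cos φ = 0.1886.
φ = arccos(0.1886) ≈ 79.1°.

79.1°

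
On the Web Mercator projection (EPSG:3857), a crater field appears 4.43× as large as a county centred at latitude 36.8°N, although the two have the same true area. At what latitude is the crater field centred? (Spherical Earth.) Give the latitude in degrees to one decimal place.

On Mercator, (apparent₁)/(apparent₂) = sec²φ₁ / sec²φ₂ when true areas are equal.
cos²φ₂ / cos²φ₁ = 4.43  ⇒  cos φ₁ = cos 36.8° / √4.43 = 0.8007/2.105 = 0.3804.
φ₁ = arccos(0.3804) ≈ 67.6°.

67.6°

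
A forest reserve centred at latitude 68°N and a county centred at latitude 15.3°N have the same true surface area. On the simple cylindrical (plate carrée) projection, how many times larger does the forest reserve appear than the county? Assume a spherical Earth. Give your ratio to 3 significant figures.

2.57

In the plate carrée (x = Rλ, y = Rφ), meridians are true-scale (h = 1) and parallels are stretched by k = sec φ.
Areal scale at 68°: h·k = 1.000 × 2.669 = 2.669.
Areal scale at 15.3°: h·k = 1.000 × 1.037 = 1.037.
Ratio = 2.669/1.037 ≈ 2.57.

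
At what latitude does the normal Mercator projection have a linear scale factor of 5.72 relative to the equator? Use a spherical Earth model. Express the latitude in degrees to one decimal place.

Mercator scale is k = sec φ = 1/cos φ.
1/cos φ = 5.72  ⇒  cos φ = 0.1748  ⇒  φ = arccos(0.1748) ≈ 79.9°.

79.9°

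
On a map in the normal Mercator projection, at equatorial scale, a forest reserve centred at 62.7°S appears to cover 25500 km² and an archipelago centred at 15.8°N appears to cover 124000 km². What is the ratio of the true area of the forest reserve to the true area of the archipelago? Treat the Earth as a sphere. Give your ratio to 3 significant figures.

0.0467

Since Mercator area scale is 1/cos²φ, the true area equals the apparent area multiplied by cos²φ.
True area of forest reserve: 25500 × cos²(62.7°) = 25500 × 0.2104 = 5364 km².
True area of archipelago: 124000 × cos²(15.8°) = 124000 × 0.9259 = 114800 km².
Ratio = 5364 / 114800 ≈ 0.0467.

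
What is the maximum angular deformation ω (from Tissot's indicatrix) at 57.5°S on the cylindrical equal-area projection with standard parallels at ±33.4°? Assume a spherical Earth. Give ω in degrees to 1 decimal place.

48.9°

A cylindrical equal-area projection with standard parallel φ₀ has meridian scale h = cos φ / cos φ₀ and parallel scale k = cos φ₀ / cos φ (so areas are preserved, h·k = 1).
At 57.5°: h = 0.6436, k = 1.554; principal scales a = 1.554, b = 0.6436.
sin(ω/2) = (a − b)/(a + b) = 0.9102/2.197 = 0.4142, so ω = 2 arcsin(0.4142) ≈ 48.9°.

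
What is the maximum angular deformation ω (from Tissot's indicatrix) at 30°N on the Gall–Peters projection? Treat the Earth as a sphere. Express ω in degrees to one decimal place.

Gall–Peters is a cylindrical equal-area projection with standard parallels at ±45°. For cylindrical equal-area with standard parallel φ₀, h = cos φ / cos φ₀ and k = cos φ₀ / cos φ, so h·k = 1.
At 30°: h = 1.225, k = 0.8165; principal scales a = 1.225, b = 0.8165.
sin(ω/2) = (a − b)/(a + b) = 0.4082/2.041 = 0.2000, so ω = 2 arcsin(0.2000) ≈ 23.1°.

23.1°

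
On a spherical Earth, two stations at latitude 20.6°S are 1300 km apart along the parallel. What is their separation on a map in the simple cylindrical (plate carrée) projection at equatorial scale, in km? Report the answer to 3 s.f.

Plate carrée maps x = Rλ, y = Rφ. The meridian scale is h = 1 and the parallel scale is k = 1/cos φ = sec φ.
Along the parallel, k = sec 20.6° = 1/0.9361 = 1.068.
Map distance = 1300 × 1.068 ≈ 1390 km.

1390 km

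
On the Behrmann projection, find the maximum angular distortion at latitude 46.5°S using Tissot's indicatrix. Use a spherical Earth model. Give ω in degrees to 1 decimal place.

Behrmann is a cylindrical equal-area projection with standard parallels at ±30°. A cylindrical equal-area projection with standard parallel φ₀ has meridian scale h = cos φ / cos φ₀ and parallel scale k = cos φ₀ / cos φ (so areas are preserved, h·k = 1).
At 46.5°: h = 0.7948, k = 1.258; principal scales a = 1.258, b = 0.7948.
sin(ω/2) = (a − b)/(a + b) = 0.4633/2.053 = 0.2257, so ω = 2 arcsin(0.2257) ≈ 26.1°.

26.1°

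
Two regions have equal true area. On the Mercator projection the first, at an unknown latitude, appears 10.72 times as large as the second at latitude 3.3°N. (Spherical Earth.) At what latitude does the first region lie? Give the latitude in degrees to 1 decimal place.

72.2°

Mercator areal scale is sec²φ, so apparent-area ratio = sec²φ₁ / sec²φ₂ = cos²φ₂ / cos²φ₁.
cos²φ₂ / cos²φ₁ = 10.72  ⇒  cos φ₁ = cos 3.3° / √10.72 = 0.9983/3.274 = 0.3049.
φ₁ = arccos(0.3049) ≈ 72.2°.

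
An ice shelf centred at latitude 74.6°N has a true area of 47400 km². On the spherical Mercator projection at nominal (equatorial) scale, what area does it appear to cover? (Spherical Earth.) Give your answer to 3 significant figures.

672000 km²

Mercator is conformal, so the point scale is isotropic: h = k = sec φ = 1/cos φ.
Areal scale = k² = sec²φ = 1/cos²(74.6°) = 1/0.2656² = 14.18.
Apparent area = 47400 × 14.18 ≈ 672000 km².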